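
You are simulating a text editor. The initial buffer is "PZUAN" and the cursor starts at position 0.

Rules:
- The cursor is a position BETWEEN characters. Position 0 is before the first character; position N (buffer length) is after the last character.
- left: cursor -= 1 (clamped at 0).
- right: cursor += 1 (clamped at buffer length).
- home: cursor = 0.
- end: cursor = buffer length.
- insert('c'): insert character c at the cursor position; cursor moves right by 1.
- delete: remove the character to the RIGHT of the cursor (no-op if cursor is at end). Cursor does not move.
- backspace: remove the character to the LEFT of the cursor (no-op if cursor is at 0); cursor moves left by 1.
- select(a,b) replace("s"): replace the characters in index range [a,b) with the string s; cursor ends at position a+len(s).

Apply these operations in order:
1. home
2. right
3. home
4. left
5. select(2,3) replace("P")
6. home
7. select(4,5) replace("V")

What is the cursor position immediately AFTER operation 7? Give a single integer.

Answer: 5

Derivation:
After op 1 (home): buf='PZUAN' cursor=0
After op 2 (right): buf='PZUAN' cursor=1
After op 3 (home): buf='PZUAN' cursor=0
After op 4 (left): buf='PZUAN' cursor=0
After op 5 (select(2,3) replace("P")): buf='PZPAN' cursor=3
After op 6 (home): buf='PZPAN' cursor=0
After op 7 (select(4,5) replace("V")): buf='PZPAV' cursor=5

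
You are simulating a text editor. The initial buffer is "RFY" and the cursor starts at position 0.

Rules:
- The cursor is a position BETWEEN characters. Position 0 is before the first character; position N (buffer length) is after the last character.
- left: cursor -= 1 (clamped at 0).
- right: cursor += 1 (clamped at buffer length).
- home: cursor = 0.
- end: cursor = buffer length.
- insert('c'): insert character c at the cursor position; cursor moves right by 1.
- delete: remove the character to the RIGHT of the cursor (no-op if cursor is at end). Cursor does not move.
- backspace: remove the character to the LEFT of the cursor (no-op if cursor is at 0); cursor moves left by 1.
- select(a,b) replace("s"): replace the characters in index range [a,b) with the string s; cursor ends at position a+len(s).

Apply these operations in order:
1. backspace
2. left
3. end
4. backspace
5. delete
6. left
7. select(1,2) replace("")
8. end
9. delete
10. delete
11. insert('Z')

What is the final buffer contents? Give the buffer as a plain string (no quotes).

Answer: RZ

Derivation:
After op 1 (backspace): buf='RFY' cursor=0
After op 2 (left): buf='RFY' cursor=0
After op 3 (end): buf='RFY' cursor=3
After op 4 (backspace): buf='RF' cursor=2
After op 5 (delete): buf='RF' cursor=2
After op 6 (left): buf='RF' cursor=1
After op 7 (select(1,2) replace("")): buf='R' cursor=1
After op 8 (end): buf='R' cursor=1
After op 9 (delete): buf='R' cursor=1
After op 10 (delete): buf='R' cursor=1
After op 11 (insert('Z')): buf='RZ' cursor=2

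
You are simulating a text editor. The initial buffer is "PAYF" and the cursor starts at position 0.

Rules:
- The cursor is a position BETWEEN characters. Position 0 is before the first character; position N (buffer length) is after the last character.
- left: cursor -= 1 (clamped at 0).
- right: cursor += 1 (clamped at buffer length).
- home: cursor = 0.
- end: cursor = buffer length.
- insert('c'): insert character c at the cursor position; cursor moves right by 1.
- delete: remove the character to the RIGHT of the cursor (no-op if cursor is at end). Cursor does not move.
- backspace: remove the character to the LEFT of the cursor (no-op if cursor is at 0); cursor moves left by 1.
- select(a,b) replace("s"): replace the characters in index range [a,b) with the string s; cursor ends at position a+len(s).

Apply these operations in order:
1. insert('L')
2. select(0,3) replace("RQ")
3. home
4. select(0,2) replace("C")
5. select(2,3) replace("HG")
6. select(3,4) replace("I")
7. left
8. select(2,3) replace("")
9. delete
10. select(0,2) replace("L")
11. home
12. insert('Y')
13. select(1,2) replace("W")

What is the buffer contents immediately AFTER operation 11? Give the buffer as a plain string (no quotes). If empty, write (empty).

Answer: L

Derivation:
After op 1 (insert('L')): buf='LPAYF' cursor=1
After op 2 (select(0,3) replace("RQ")): buf='RQYF' cursor=2
After op 3 (home): buf='RQYF' cursor=0
After op 4 (select(0,2) replace("C")): buf='CYF' cursor=1
After op 5 (select(2,3) replace("HG")): buf='CYHG' cursor=4
After op 6 (select(3,4) replace("I")): buf='CYHI' cursor=4
After op 7 (left): buf='CYHI' cursor=3
After op 8 (select(2,3) replace("")): buf='CYI' cursor=2
After op 9 (delete): buf='CY' cursor=2
After op 10 (select(0,2) replace("L")): buf='L' cursor=1
After op 11 (home): buf='L' cursor=0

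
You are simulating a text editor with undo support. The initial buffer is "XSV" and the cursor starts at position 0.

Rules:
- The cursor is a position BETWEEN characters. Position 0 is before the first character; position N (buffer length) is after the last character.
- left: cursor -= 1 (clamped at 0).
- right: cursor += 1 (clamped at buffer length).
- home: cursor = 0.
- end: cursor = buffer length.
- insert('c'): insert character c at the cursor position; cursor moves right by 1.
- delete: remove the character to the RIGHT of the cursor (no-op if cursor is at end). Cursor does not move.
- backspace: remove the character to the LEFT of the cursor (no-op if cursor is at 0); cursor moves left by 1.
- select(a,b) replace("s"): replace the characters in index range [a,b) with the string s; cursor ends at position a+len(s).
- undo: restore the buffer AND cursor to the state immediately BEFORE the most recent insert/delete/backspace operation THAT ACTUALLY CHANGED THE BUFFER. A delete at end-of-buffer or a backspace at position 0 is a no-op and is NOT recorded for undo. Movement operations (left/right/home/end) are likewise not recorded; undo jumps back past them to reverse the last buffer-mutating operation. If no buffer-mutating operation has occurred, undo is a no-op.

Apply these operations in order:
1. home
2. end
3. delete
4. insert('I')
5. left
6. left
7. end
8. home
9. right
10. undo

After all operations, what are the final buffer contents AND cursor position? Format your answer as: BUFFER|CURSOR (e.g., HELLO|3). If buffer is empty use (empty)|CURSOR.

Answer: XSV|3

Derivation:
After op 1 (home): buf='XSV' cursor=0
After op 2 (end): buf='XSV' cursor=3
After op 3 (delete): buf='XSV' cursor=3
After op 4 (insert('I')): buf='XSVI' cursor=4
After op 5 (left): buf='XSVI' cursor=3
After op 6 (left): buf='XSVI' cursor=2
After op 7 (end): buf='XSVI' cursor=4
After op 8 (home): buf='XSVI' cursor=0
After op 9 (right): buf='XSVI' cursor=1
After op 10 (undo): buf='XSV' cursor=3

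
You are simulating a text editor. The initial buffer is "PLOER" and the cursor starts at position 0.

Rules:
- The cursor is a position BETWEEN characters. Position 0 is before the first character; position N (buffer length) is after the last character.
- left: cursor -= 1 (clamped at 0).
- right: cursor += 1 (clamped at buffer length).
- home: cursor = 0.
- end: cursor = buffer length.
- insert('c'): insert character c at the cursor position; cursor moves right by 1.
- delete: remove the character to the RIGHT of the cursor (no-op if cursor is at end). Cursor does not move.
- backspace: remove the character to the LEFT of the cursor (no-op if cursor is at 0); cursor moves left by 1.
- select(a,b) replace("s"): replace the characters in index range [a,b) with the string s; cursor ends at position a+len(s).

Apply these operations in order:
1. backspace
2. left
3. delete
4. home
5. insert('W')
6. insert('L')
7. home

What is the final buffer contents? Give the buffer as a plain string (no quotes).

Answer: WLLOER

Derivation:
After op 1 (backspace): buf='PLOER' cursor=0
After op 2 (left): buf='PLOER' cursor=0
After op 3 (delete): buf='LOER' cursor=0
After op 4 (home): buf='LOER' cursor=0
After op 5 (insert('W')): buf='WLOER' cursor=1
After op 6 (insert('L')): buf='WLLOER' cursor=2
After op 7 (home): buf='WLLOER' cursor=0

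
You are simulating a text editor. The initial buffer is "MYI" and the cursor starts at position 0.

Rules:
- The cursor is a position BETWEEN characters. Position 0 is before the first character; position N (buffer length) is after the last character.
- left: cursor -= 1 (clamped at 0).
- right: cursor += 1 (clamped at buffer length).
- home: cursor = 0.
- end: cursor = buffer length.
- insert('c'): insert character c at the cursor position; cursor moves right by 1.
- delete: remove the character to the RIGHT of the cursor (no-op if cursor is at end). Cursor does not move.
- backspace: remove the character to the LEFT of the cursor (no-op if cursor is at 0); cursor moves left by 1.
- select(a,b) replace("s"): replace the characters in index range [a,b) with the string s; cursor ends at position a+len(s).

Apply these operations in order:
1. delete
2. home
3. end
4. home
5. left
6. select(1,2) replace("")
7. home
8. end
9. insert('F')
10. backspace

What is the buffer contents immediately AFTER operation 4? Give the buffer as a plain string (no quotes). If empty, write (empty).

Answer: YI

Derivation:
After op 1 (delete): buf='YI' cursor=0
After op 2 (home): buf='YI' cursor=0
After op 3 (end): buf='YI' cursor=2
After op 4 (home): buf='YI' cursor=0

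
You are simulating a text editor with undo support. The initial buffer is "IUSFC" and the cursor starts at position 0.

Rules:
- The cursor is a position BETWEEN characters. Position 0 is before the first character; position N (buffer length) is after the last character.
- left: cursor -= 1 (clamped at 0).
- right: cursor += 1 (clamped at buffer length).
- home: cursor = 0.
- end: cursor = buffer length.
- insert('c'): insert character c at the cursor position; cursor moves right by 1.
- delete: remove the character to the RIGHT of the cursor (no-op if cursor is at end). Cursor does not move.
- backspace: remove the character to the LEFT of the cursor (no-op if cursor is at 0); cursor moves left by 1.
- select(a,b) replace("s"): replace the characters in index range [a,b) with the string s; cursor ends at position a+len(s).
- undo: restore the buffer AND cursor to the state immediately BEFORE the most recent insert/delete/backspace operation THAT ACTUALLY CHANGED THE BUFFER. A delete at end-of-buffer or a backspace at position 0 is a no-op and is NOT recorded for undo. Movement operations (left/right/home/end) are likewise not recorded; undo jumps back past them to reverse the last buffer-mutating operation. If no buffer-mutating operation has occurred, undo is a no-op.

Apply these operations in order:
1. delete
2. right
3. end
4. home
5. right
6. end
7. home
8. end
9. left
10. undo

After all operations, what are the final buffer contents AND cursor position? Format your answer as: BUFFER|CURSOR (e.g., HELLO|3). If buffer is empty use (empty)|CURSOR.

After op 1 (delete): buf='USFC' cursor=0
After op 2 (right): buf='USFC' cursor=1
After op 3 (end): buf='USFC' cursor=4
After op 4 (home): buf='USFC' cursor=0
After op 5 (right): buf='USFC' cursor=1
After op 6 (end): buf='USFC' cursor=4
After op 7 (home): buf='USFC' cursor=0
After op 8 (end): buf='USFC' cursor=4
After op 9 (left): buf='USFC' cursor=3
After op 10 (undo): buf='IUSFC' cursor=0

Answer: IUSFC|0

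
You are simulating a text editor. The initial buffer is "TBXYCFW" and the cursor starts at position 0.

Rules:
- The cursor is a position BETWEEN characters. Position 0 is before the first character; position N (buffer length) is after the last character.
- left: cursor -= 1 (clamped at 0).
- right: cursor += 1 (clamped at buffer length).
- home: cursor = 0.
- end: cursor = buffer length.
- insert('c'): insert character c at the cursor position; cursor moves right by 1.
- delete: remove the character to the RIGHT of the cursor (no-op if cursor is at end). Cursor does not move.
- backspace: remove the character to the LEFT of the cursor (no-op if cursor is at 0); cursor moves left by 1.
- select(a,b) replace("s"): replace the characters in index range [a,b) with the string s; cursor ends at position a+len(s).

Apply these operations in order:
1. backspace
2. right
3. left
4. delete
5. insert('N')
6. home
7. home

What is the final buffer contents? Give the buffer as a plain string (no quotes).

Answer: NBXYCFW

Derivation:
After op 1 (backspace): buf='TBXYCFW' cursor=0
After op 2 (right): buf='TBXYCFW' cursor=1
After op 3 (left): buf='TBXYCFW' cursor=0
After op 4 (delete): buf='BXYCFW' cursor=0
After op 5 (insert('N')): buf='NBXYCFW' cursor=1
After op 6 (home): buf='NBXYCFW' cursor=0
After op 7 (home): buf='NBXYCFW' cursor=0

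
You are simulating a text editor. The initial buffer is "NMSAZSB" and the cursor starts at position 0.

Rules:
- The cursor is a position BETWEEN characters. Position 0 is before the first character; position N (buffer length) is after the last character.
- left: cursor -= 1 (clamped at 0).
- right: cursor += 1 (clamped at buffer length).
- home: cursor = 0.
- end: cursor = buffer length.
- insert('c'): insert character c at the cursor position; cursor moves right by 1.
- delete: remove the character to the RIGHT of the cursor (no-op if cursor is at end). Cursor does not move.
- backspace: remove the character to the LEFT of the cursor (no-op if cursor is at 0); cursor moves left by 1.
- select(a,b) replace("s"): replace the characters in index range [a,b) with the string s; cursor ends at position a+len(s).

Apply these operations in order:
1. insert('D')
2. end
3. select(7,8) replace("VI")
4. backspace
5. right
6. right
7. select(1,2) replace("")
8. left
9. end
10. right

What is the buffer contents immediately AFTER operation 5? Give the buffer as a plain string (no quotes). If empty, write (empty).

Answer: DNMSAZSV

Derivation:
After op 1 (insert('D')): buf='DNMSAZSB' cursor=1
After op 2 (end): buf='DNMSAZSB' cursor=8
After op 3 (select(7,8) replace("VI")): buf='DNMSAZSVI' cursor=9
After op 4 (backspace): buf='DNMSAZSV' cursor=8
After op 5 (right): buf='DNMSAZSV' cursor=8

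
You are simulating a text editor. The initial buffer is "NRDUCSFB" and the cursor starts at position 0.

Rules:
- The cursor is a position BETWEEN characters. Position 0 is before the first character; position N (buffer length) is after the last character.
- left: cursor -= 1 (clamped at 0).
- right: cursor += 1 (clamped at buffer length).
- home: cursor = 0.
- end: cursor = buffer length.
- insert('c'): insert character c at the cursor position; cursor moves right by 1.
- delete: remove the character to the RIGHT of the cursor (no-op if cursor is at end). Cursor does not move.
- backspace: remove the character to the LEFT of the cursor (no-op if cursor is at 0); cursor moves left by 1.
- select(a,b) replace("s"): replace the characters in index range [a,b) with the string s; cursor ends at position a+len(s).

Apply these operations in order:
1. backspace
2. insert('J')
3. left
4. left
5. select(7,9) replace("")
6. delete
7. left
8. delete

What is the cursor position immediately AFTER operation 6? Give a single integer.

After op 1 (backspace): buf='NRDUCSFB' cursor=0
After op 2 (insert('J')): buf='JNRDUCSFB' cursor=1
After op 3 (left): buf='JNRDUCSFB' cursor=0
After op 4 (left): buf='JNRDUCSFB' cursor=0
After op 5 (select(7,9) replace("")): buf='JNRDUCS' cursor=7
After op 6 (delete): buf='JNRDUCS' cursor=7

Answer: 7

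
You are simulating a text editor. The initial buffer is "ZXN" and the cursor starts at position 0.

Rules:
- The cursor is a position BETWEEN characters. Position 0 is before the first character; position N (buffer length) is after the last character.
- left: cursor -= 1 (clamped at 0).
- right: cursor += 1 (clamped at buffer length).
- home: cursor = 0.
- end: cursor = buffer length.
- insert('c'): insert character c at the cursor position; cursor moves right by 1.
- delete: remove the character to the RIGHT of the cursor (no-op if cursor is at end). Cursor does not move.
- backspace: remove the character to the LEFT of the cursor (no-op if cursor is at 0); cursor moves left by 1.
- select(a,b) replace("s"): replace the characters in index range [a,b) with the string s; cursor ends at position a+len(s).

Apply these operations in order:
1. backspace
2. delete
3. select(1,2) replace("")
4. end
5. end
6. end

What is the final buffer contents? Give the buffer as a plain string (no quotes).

After op 1 (backspace): buf='ZXN' cursor=0
After op 2 (delete): buf='XN' cursor=0
After op 3 (select(1,2) replace("")): buf='X' cursor=1
After op 4 (end): buf='X' cursor=1
After op 5 (end): buf='X' cursor=1
After op 6 (end): buf='X' cursor=1

Answer: X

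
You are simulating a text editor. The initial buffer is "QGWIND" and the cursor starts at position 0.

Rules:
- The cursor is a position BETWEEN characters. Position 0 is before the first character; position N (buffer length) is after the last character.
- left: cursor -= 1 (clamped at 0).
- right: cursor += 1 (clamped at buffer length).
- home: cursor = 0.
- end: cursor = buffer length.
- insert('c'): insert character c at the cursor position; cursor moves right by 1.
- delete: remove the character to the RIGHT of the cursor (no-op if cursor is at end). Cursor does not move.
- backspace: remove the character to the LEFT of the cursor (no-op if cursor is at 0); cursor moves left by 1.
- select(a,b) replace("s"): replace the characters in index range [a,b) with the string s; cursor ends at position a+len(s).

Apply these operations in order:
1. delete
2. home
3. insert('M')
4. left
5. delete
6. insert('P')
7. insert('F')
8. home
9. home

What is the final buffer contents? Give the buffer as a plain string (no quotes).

After op 1 (delete): buf='GWIND' cursor=0
After op 2 (home): buf='GWIND' cursor=0
After op 3 (insert('M')): buf='MGWIND' cursor=1
After op 4 (left): buf='MGWIND' cursor=0
After op 5 (delete): buf='GWIND' cursor=0
After op 6 (insert('P')): buf='PGWIND' cursor=1
After op 7 (insert('F')): buf='PFGWIND' cursor=2
After op 8 (home): buf='PFGWIND' cursor=0
After op 9 (home): buf='PFGWIND' cursor=0

Answer: PFGWIND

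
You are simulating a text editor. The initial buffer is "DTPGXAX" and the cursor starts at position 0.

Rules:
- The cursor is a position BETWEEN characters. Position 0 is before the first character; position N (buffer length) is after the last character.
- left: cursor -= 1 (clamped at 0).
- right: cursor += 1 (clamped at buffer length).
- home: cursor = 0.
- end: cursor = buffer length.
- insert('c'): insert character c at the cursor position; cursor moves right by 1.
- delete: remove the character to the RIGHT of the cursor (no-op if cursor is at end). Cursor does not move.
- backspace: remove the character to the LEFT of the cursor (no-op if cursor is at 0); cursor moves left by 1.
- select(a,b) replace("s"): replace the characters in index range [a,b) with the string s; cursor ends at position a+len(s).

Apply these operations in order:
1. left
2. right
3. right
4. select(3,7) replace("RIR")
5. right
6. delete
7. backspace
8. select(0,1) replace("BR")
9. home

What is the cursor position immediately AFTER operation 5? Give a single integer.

Answer: 6

Derivation:
After op 1 (left): buf='DTPGXAX' cursor=0
After op 2 (right): buf='DTPGXAX' cursor=1
After op 3 (right): buf='DTPGXAX' cursor=2
After op 4 (select(3,7) replace("RIR")): buf='DTPRIR' cursor=6
After op 5 (right): buf='DTPRIR' cursor=6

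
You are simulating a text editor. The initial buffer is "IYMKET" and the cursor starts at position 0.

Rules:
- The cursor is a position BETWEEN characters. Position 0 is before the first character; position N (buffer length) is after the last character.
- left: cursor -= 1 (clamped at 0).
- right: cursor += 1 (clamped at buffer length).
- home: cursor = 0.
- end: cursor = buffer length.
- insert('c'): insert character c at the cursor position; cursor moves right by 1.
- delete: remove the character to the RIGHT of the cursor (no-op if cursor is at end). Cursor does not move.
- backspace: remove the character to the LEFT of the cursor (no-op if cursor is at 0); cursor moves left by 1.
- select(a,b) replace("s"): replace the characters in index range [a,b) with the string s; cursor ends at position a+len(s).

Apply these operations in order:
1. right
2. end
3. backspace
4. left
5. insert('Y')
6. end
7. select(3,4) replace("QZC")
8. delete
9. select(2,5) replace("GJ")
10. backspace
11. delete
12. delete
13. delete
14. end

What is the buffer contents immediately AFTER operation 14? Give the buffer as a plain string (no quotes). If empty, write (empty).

Answer: IYG

Derivation:
After op 1 (right): buf='IYMKET' cursor=1
After op 2 (end): buf='IYMKET' cursor=6
After op 3 (backspace): buf='IYMKE' cursor=5
After op 4 (left): buf='IYMKE' cursor=4
After op 5 (insert('Y')): buf='IYMKYE' cursor=5
After op 6 (end): buf='IYMKYE' cursor=6
After op 7 (select(3,4) replace("QZC")): buf='IYMQZCYE' cursor=6
After op 8 (delete): buf='IYMQZCE' cursor=6
After op 9 (select(2,5) replace("GJ")): buf='IYGJCE' cursor=4
After op 10 (backspace): buf='IYGCE' cursor=3
After op 11 (delete): buf='IYGE' cursor=3
After op 12 (delete): buf='IYG' cursor=3
After op 13 (delete): buf='IYG' cursor=3
After op 14 (end): buf='IYG' cursor=3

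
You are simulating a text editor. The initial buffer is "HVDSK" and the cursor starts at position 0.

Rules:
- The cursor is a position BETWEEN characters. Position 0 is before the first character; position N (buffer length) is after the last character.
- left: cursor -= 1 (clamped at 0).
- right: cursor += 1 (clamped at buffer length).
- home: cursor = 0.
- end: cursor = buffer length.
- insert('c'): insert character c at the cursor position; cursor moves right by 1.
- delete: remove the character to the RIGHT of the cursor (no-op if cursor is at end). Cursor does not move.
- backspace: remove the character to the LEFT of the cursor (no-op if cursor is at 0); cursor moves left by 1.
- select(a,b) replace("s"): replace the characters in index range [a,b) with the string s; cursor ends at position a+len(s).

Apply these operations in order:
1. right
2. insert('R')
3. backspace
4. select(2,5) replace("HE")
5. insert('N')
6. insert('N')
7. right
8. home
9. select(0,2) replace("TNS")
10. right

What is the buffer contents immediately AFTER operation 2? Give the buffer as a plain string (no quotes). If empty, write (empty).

After op 1 (right): buf='HVDSK' cursor=1
After op 2 (insert('R')): buf='HRVDSK' cursor=2

Answer: HRVDSK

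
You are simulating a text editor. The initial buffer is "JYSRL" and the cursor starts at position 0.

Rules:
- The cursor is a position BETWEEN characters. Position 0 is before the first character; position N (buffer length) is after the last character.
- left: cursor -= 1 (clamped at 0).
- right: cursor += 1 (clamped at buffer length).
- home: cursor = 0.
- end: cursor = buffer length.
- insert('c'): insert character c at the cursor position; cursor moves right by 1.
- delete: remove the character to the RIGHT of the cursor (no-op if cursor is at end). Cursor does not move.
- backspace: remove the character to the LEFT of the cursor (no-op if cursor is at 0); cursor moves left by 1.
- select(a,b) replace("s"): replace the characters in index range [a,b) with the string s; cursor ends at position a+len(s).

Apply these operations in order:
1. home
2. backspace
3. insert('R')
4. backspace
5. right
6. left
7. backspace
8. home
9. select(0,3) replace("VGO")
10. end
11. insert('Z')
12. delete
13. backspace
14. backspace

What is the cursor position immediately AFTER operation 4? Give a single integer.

After op 1 (home): buf='JYSRL' cursor=0
After op 2 (backspace): buf='JYSRL' cursor=0
After op 3 (insert('R')): buf='RJYSRL' cursor=1
After op 4 (backspace): buf='JYSRL' cursor=0

Answer: 0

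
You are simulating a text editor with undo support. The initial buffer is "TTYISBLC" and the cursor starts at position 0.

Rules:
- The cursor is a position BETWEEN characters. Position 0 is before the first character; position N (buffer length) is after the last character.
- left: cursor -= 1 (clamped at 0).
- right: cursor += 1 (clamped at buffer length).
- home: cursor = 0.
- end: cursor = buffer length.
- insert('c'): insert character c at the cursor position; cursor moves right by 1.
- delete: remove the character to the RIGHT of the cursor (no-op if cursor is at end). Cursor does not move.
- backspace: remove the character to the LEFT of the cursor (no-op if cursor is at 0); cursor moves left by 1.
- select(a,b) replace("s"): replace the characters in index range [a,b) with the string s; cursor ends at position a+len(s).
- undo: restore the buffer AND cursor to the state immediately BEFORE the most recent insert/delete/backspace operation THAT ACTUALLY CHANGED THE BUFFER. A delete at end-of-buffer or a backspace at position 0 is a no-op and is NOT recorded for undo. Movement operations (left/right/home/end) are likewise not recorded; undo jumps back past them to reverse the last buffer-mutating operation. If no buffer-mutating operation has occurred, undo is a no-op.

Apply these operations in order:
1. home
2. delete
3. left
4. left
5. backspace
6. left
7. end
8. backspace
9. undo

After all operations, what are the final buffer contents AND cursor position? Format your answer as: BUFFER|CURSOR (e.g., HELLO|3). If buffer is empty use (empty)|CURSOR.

Answer: TYISBLC|7

Derivation:
After op 1 (home): buf='TTYISBLC' cursor=0
After op 2 (delete): buf='TYISBLC' cursor=0
After op 3 (left): buf='TYISBLC' cursor=0
After op 4 (left): buf='TYISBLC' cursor=0
After op 5 (backspace): buf='TYISBLC' cursor=0
After op 6 (left): buf='TYISBLC' cursor=0
After op 7 (end): buf='TYISBLC' cursor=7
After op 8 (backspace): buf='TYISBL' cursor=6
After op 9 (undo): buf='TYISBLC' cursor=7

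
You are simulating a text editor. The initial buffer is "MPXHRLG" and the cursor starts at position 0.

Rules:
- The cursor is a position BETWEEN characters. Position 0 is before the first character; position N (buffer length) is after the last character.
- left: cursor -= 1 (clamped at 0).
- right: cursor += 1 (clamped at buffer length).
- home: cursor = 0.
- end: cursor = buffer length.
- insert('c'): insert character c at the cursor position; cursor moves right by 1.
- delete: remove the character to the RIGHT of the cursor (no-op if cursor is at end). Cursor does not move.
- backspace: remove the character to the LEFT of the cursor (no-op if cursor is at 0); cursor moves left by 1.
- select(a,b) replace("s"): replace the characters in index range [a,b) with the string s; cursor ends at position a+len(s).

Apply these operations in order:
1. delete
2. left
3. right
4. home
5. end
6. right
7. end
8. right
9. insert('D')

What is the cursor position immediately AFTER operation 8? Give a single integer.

After op 1 (delete): buf='PXHRLG' cursor=0
After op 2 (left): buf='PXHRLG' cursor=0
After op 3 (right): buf='PXHRLG' cursor=1
After op 4 (home): buf='PXHRLG' cursor=0
After op 5 (end): buf='PXHRLG' cursor=6
After op 6 (right): buf='PXHRLG' cursor=6
After op 7 (end): buf='PXHRLG' cursor=6
After op 8 (right): buf='PXHRLG' cursor=6

Answer: 6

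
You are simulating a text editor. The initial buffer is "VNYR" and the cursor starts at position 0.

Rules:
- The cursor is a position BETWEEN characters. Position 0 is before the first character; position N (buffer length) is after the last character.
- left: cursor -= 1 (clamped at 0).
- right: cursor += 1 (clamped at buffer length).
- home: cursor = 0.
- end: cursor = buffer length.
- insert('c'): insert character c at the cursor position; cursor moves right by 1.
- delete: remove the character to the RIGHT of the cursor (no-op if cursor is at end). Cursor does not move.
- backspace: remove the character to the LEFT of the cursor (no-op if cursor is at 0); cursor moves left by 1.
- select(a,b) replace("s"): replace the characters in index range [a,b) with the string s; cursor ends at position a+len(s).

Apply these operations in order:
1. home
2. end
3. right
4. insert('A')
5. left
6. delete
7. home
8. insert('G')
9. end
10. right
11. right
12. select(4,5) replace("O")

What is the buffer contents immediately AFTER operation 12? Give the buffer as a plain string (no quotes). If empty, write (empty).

Answer: GVNYO

Derivation:
After op 1 (home): buf='VNYR' cursor=0
After op 2 (end): buf='VNYR' cursor=4
After op 3 (right): buf='VNYR' cursor=4
After op 4 (insert('A')): buf='VNYRA' cursor=5
After op 5 (left): buf='VNYRA' cursor=4
After op 6 (delete): buf='VNYR' cursor=4
After op 7 (home): buf='VNYR' cursor=0
After op 8 (insert('G')): buf='GVNYR' cursor=1
After op 9 (end): buf='GVNYR' cursor=5
After op 10 (right): buf='GVNYR' cursor=5
After op 11 (right): buf='GVNYR' cursor=5
After op 12 (select(4,5) replace("O")): buf='GVNYO' cursor=5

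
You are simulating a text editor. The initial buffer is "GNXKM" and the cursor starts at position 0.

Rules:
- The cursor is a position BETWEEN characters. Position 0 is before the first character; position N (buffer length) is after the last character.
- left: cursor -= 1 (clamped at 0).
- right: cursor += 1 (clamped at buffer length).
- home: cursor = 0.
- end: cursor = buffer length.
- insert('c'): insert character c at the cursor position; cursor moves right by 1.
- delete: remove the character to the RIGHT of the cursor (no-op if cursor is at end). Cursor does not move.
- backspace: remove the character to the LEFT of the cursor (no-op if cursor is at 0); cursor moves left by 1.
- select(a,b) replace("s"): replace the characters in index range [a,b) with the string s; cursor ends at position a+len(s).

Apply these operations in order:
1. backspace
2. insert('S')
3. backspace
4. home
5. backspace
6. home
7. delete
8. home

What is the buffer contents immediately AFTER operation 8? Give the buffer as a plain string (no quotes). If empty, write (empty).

Answer: NXKM

Derivation:
After op 1 (backspace): buf='GNXKM' cursor=0
After op 2 (insert('S')): buf='SGNXKM' cursor=1
After op 3 (backspace): buf='GNXKM' cursor=0
After op 4 (home): buf='GNXKM' cursor=0
After op 5 (backspace): buf='GNXKM' cursor=0
After op 6 (home): buf='GNXKM' cursor=0
After op 7 (delete): buf='NXKM' cursor=0
After op 8 (home): buf='NXKM' cursor=0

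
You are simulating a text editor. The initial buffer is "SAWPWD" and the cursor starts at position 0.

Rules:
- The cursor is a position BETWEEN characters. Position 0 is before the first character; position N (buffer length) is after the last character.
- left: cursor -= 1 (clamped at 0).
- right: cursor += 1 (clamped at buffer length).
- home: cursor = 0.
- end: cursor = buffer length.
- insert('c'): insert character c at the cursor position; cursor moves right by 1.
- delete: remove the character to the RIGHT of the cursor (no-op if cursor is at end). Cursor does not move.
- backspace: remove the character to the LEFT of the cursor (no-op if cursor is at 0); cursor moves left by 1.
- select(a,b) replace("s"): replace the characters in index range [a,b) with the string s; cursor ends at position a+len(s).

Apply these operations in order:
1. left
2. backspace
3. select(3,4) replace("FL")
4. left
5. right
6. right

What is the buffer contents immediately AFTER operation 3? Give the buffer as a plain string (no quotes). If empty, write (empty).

Answer: SAWFLWD

Derivation:
After op 1 (left): buf='SAWPWD' cursor=0
After op 2 (backspace): buf='SAWPWD' cursor=0
After op 3 (select(3,4) replace("FL")): buf='SAWFLWD' cursor=5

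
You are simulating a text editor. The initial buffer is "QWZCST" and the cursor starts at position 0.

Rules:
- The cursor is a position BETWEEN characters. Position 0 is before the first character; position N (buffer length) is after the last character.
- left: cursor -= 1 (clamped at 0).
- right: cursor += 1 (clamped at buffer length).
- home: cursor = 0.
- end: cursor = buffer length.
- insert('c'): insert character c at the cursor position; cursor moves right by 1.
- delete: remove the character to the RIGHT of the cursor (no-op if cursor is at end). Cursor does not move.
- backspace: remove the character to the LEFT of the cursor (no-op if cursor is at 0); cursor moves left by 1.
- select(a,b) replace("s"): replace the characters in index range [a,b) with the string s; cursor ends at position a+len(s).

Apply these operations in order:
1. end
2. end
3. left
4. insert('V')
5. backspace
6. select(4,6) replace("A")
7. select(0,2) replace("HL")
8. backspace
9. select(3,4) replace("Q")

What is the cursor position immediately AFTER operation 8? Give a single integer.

Answer: 1

Derivation:
After op 1 (end): buf='QWZCST' cursor=6
After op 2 (end): buf='QWZCST' cursor=6
After op 3 (left): buf='QWZCST' cursor=5
After op 4 (insert('V')): buf='QWZCSVT' cursor=6
After op 5 (backspace): buf='QWZCST' cursor=5
After op 6 (select(4,6) replace("A")): buf='QWZCA' cursor=5
After op 7 (select(0,2) replace("HL")): buf='HLZCA' cursor=2
After op 8 (backspace): buf='HZCA' cursor=1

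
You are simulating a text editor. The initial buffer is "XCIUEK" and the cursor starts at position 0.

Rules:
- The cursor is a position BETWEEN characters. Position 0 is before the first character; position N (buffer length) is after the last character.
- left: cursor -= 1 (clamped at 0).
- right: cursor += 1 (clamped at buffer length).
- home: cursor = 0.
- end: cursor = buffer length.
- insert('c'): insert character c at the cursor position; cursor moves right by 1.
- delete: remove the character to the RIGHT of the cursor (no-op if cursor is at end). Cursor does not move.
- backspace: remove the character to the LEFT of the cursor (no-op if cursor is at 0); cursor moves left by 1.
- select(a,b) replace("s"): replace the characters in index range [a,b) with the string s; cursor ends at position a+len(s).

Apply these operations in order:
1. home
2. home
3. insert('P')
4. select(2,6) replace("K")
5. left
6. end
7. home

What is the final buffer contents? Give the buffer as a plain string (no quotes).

After op 1 (home): buf='XCIUEK' cursor=0
After op 2 (home): buf='XCIUEK' cursor=0
After op 3 (insert('P')): buf='PXCIUEK' cursor=1
After op 4 (select(2,6) replace("K")): buf='PXKK' cursor=3
After op 5 (left): buf='PXKK' cursor=2
After op 6 (end): buf='PXKK' cursor=4
After op 7 (home): buf='PXKK' cursor=0

Answer: PXKK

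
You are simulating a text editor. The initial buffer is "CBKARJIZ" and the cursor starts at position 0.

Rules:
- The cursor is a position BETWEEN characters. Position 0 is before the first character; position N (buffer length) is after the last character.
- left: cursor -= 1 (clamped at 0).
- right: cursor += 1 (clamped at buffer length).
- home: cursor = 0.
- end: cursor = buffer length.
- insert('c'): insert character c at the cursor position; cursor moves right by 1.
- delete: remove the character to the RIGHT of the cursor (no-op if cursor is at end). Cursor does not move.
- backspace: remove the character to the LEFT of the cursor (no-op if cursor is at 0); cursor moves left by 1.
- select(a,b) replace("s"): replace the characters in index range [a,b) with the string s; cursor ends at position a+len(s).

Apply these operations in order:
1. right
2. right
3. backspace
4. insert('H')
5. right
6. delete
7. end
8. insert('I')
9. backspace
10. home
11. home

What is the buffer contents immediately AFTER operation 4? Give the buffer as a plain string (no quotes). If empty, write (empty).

After op 1 (right): buf='CBKARJIZ' cursor=1
After op 2 (right): buf='CBKARJIZ' cursor=2
After op 3 (backspace): buf='CKARJIZ' cursor=1
After op 4 (insert('H')): buf='CHKARJIZ' cursor=2

Answer: CHKARJIZ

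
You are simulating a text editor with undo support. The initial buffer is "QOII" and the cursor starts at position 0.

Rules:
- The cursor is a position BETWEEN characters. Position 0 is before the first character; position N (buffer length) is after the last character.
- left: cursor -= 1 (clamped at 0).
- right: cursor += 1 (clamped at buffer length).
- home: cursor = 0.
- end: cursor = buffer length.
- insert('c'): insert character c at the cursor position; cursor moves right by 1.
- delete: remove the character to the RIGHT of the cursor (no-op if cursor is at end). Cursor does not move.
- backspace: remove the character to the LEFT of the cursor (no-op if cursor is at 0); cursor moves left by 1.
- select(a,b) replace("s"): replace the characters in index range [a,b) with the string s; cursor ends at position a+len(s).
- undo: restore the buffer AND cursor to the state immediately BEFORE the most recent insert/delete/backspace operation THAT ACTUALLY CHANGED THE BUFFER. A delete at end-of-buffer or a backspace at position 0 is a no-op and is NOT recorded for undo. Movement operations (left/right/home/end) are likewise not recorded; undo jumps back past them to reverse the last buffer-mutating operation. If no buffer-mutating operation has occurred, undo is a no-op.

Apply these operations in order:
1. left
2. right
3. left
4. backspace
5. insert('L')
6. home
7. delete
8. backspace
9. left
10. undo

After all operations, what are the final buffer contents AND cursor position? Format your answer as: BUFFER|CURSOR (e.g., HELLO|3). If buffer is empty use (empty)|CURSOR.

Answer: LQOII|0

Derivation:
After op 1 (left): buf='QOII' cursor=0
After op 2 (right): buf='QOII' cursor=1
After op 3 (left): buf='QOII' cursor=0
After op 4 (backspace): buf='QOII' cursor=0
After op 5 (insert('L')): buf='LQOII' cursor=1
After op 6 (home): buf='LQOII' cursor=0
After op 7 (delete): buf='QOII' cursor=0
After op 8 (backspace): buf='QOII' cursor=0
After op 9 (left): buf='QOII' cursor=0
After op 10 (undo): buf='LQOII' cursor=0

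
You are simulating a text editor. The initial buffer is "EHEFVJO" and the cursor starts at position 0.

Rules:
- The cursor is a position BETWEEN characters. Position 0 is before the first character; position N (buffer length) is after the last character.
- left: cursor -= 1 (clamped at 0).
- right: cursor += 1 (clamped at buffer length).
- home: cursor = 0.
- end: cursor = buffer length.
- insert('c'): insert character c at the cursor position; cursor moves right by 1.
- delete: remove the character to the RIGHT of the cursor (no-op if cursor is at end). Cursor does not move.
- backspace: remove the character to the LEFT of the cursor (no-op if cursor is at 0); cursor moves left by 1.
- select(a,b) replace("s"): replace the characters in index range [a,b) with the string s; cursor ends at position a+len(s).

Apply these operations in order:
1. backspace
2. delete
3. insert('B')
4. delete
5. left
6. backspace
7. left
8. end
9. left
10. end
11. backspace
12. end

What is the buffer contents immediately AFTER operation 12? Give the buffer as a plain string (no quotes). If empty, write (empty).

Answer: BEFVJ

Derivation:
After op 1 (backspace): buf='EHEFVJO' cursor=0
After op 2 (delete): buf='HEFVJO' cursor=0
After op 3 (insert('B')): buf='BHEFVJO' cursor=1
After op 4 (delete): buf='BEFVJO' cursor=1
After op 5 (left): buf='BEFVJO' cursor=0
After op 6 (backspace): buf='BEFVJO' cursor=0
After op 7 (left): buf='BEFVJO' cursor=0
After op 8 (end): buf='BEFVJO' cursor=6
After op 9 (left): buf='BEFVJO' cursor=5
After op 10 (end): buf='BEFVJO' cursor=6
After op 11 (backspace): buf='BEFVJ' cursor=5
After op 12 (end): buf='BEFVJ' cursor=5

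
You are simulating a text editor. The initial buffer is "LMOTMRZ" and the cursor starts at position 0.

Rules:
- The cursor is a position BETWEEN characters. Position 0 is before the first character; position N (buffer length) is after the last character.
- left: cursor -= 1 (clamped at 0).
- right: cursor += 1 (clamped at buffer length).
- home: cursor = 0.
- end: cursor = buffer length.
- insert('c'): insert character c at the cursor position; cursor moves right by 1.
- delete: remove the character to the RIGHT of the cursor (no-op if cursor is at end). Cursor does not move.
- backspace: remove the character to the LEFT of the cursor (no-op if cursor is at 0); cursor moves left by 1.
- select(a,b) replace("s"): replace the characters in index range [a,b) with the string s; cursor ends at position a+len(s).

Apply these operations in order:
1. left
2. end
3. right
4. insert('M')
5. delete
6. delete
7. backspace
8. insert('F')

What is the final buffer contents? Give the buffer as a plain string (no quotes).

Answer: LMOTMRZF

Derivation:
After op 1 (left): buf='LMOTMRZ' cursor=0
After op 2 (end): buf='LMOTMRZ' cursor=7
After op 3 (right): buf='LMOTMRZ' cursor=7
After op 4 (insert('M')): buf='LMOTMRZM' cursor=8
After op 5 (delete): buf='LMOTMRZM' cursor=8
After op 6 (delete): buf='LMOTMRZM' cursor=8
After op 7 (backspace): buf='LMOTMRZ' cursor=7
After op 8 (insert('F')): buf='LMOTMRZF' cursor=8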